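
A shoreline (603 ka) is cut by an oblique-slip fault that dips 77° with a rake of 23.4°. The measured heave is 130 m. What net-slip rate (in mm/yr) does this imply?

2.41 mm/yr

dip-slip = heave / cos(dip) = 130 / cos(77°) = 577.9 m
net slip = dip-slip / sin(rake) = 577.9 / sin(23.4°) = 1455 m
rate = 1455 m / 603 ka = 0.00241 m/yr = 2.41 mm/yr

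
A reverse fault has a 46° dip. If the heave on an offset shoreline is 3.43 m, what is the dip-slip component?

dip-slip = heave / cos(dip) = 3.43 / cos(46°) = 4.94 m

4.94 m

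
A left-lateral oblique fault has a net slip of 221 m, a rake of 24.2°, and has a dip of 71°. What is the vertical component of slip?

dip-slip = net slip × sin(rake) = 221 m × sin(24.2°) = 90.59 m
throw = dip-slip × sin(dip) = 90.59 × sin(71°) = 85.7 m

85.7 m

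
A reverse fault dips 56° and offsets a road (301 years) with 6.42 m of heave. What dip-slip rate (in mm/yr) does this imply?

dip-slip = heave / cos(dip) = 6.42 m / cos(56°) = 11.48 m
rate = 11.48 m / 301 years = 0.0381 m/yr = 38.1 mm/yr

38.1 mm/yr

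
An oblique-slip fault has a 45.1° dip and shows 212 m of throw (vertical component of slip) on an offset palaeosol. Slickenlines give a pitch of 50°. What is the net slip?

dip-slip = throw / sin(dip) = 212 / sin(45.1°) = 299.3 m
net slip = dip-slip / sin(rake) = 299.3 / sin(50°) = 391 m

391 m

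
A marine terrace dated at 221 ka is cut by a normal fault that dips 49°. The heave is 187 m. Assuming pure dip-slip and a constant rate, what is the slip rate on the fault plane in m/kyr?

1.29 m/kyr

dip-slip = heave / cos(dip) = 187 m / cos(49°) = 285 m
rate = 285 m / 221 ka = 0.00129 m/yr = 1.29 m/kyr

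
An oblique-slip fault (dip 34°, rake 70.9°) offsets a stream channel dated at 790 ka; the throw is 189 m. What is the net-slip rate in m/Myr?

453 m/Myr

dip-slip = throw / sin(dip) = 189 / sin(34°) = 338 m
net slip = dip-slip / sin(rake) = 338 / sin(70.9°) = 357.7 m
rate = 357.7 m / 790 ka = 0.000453 m/yr = 453 m/Myr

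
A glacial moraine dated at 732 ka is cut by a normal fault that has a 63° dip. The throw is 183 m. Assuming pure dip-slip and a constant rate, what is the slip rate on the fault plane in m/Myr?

dip-slip = throw / sin(dip) = 183 m / sin(63°) = 205.4 m
rate = 205.4 m / 732 ka = 0.000281 m/yr = 281 m/Myr

281 m/Myr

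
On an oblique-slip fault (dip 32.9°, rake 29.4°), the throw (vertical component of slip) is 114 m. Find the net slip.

dip-slip = throw / sin(dip) = 114 / sin(32.9°) = 209.9 m
net slip = dip-slip / sin(rake) = 209.9 / sin(29.4°) = 428 m

428 m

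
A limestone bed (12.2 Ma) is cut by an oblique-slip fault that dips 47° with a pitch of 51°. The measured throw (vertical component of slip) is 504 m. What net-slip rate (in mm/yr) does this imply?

0.0727 mm/yr

dip-slip = throw / sin(dip) = 504 / sin(47°) = 689.1 m
net slip = dip-slip / sin(rake) = 689.1 / sin(51°) = 886.7 m
rate = 886.7 m / 12.2 Ma = 0.0000727 m/yr = 0.0727 mm/yr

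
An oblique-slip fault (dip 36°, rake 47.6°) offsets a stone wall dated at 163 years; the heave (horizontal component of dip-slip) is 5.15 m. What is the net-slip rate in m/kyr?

dip-slip = heave / cos(dip) = 5.15 / cos(36°) = 6.366 m
net slip = dip-slip / sin(rake) = 6.366 / sin(47.6°) = 8.620 m
rate = 8.620 m / 163 years = 0.0529 m/yr = 52.9 m/kyr

52.9 m/kyr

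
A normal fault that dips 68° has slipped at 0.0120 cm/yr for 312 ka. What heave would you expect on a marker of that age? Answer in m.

dip-slip = rate × time = 0.0120 cm/yr × 312 ka = 37.44 m
heave = dip-slip × cos(dip) = 37.44 × cos(68°) = 14 m

14 m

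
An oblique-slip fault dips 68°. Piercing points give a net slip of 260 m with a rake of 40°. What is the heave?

dip-slip = net slip × sin(rake) = 260 m × sin(40°) = 167.1 m
heave = dip-slip × cos(dip) = 167.1 × cos(68°) = 62.6 m

62.6 m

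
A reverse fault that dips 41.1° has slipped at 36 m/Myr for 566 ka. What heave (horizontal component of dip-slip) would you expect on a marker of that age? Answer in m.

15.4 m

dip-slip = rate × time = 36 m/Myr × 566 ka = 20.38 m
heave = dip-slip × cos(dip) = 20.38 × cos(41.1°) = 15.4 m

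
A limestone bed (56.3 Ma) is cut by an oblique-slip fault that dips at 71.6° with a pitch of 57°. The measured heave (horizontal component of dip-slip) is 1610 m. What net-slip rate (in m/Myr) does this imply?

dip-slip = heave / cos(dip) = 1610 / cos(71.6°) = 5101 m
net slip = dip-slip / sin(rake) = 5101 / sin(57°) = 6082 m
rate = 6082 m / 56.3 Ma = 0.000108 m/yr = 108 m/Myr

108 m/Myr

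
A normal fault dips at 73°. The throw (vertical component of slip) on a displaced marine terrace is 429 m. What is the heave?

131 m

heave = throw / tan(dip) = 429 / tan(73°) = 131 m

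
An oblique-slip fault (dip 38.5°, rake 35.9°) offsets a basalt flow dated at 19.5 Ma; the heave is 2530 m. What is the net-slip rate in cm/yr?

dip-slip = heave / cos(dip) = 2530 / cos(38.5°) = 3233 m
net slip = dip-slip / sin(rake) = 3233 / sin(35.9°) = 5513 m
rate = 5513 m / 19.5 Ma = 0.000283 m/yr = 0.0283 cm/yr

0.0283 cm/yr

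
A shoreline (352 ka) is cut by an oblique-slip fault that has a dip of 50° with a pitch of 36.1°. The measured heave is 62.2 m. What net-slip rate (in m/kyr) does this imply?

dip-slip = heave / cos(dip) = 62.2 / cos(50°) = 96.77 m
net slip = dip-slip / sin(rake) = 96.77 / sin(36.1°) = 164.2 m
rate = 164.2 m / 352 ka = 0.000467 m/yr = 0.467 m/kyr

0.467 m/kyr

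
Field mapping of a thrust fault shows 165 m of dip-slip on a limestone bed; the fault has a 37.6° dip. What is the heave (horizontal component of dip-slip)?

131 m

heave = dip-slip × cos(dip) = 165 m × cos(37.6°) = 131 m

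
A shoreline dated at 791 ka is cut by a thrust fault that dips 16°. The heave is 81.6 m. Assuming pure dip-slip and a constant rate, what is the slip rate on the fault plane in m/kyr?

dip-slip = heave / cos(dip) = 81.6 m / cos(16°) = 84.89 m
rate = 84.89 m / 791 ka = 0.000107 m/yr = 0.107 m/kyr

0.107 m/kyr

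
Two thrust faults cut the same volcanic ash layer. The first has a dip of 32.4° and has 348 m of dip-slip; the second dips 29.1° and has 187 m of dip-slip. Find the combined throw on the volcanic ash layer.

277 m

throw_A = 348 × sin(32.4°) = 186.5 m
throw_B = 187 × sin(29.1°) = 90.94 m
total = 186.5 + 90.94 = 277 m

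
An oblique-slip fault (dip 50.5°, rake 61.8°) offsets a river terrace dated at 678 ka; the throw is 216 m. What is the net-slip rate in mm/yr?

dip-slip = throw / sin(dip) = 216 / sin(50.5°) = 279.9 m
net slip = dip-slip / sin(rake) = 279.9 / sin(61.8°) = 317.6 m
rate = 317.6 m / 678 ka = 0.000468 m/yr = 0.468 mm/yr

0.468 mm/yr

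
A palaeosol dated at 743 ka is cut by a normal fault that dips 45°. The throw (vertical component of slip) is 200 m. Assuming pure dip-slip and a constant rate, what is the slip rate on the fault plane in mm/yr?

dip-slip = throw / sin(dip) = 200 m / sin(45°) = 282.8 m
rate = 282.8 m / 743 ka = 0.000381 m/yr = 0.381 mm/yr

0.381 mm/yr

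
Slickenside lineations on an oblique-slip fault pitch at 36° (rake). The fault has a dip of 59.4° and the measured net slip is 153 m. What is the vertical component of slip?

dip-slip = net slip × sin(rake) = 153 m × sin(36°) = 89.93 m
throw = dip-slip × sin(dip) = 89.93 × sin(59.4°) = 77.4 m

77.4 m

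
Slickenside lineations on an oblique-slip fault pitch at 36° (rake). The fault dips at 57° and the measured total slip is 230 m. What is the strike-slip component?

186 m

strike-slip = net slip × cos(rake) = 230 m × cos(36°) = 186 m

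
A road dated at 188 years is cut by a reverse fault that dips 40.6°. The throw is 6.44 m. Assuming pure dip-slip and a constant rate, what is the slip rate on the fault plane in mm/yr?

52.6 mm/yr

dip-slip = throw / sin(dip) = 6.44 m / sin(40.6°) = 9.896 m
rate = 9.896 m / 188 years = 0.0526 m/yr = 52.6 mm/yr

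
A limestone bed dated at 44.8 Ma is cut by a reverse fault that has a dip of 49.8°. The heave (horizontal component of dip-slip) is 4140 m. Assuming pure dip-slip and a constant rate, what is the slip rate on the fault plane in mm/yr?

0.143 mm/yr

dip-slip = heave / cos(dip) = 4140 m / cos(49.8°) = 6414 m
rate = 6414 m / 44.8 Ma = 0.000143 m/yr = 0.143 mm/yr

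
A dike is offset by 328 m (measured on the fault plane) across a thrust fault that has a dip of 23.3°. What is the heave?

heave = dip-slip × cos(dip) = 328 m × cos(23.3°) = 301 m

301 m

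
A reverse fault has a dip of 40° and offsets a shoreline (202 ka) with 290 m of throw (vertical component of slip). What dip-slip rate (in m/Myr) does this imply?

dip-slip = throw / sin(dip) = 290 m / sin(40°) = 451.2 m
rate = 451.2 m / 202 ka = 0.00223 m/yr = 2230 m/Myr

2230 m/Myr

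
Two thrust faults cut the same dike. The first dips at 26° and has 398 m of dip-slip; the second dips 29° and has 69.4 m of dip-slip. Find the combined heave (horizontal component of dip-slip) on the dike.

418 m

heave_A = 398 × cos(26°) = 357.7 m
heave_B = 69.4 × cos(29°) = 60.70 m
total = 357.7 + 60.70 = 418 m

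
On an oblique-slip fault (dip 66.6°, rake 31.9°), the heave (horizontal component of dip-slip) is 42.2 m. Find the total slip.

201 m

dip-slip = heave / cos(dip) = 42.2 / cos(66.6°) = 106.3 m
net slip = dip-slip / sin(rake) = 106.3 / sin(31.9°) = 201 m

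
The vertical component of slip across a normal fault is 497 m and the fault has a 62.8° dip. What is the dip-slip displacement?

559 m

dip-slip = throw / sin(dip) = 497 / sin(62.8°) = 559 m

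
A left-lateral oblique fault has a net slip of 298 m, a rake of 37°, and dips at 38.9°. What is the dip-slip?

dip-slip = net slip × sin(rake) = 298 m × sin(37°) = 179 m

179 m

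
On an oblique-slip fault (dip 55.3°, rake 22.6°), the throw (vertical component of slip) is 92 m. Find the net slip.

dip-slip = throw / sin(dip) = 92 / sin(55.3°) = 111.9 m
net slip = dip-slip / sin(rake) = 111.9 / sin(22.6°) = 291 m

291 m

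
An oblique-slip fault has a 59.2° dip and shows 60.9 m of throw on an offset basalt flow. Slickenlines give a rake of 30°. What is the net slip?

dip-slip = throw / sin(dip) = 60.9 / sin(59.2°) = 70.90 m
net slip = dip-slip / sin(rake) = 70.90 / sin(30°) = 142 m

142 m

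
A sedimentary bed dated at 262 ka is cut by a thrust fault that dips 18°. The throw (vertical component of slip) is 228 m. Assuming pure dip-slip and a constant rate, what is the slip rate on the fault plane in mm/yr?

dip-slip = throw / sin(dip) = 228 m / sin(18°) = 737.8 m
rate = 737.8 m / 262 ka = 0.00282 m/yr = 2.82 mm/yr

2.82 mm/yr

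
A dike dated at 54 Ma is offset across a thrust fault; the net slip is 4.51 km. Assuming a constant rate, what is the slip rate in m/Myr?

rate = 4.51 km / 54 Ma = 0.0000835 m/yr = 83.5 m/Myr

83.5 m/Myr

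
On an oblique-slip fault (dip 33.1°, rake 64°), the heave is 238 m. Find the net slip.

316 m

dip-slip = heave / cos(dip) = 238 / cos(33.1°) = 284.1 m
net slip = dip-slip / sin(rake) = 284.1 / sin(64°) = 316 m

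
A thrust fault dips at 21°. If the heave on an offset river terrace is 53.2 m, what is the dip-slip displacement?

dip-slip = heave / cos(dip) = 53.2 / cos(21°) = 57 m

57 m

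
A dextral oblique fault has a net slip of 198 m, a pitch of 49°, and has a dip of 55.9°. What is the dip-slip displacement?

149 m

dip-slip = net slip × sin(rake) = 198 m × sin(49°) = 149 m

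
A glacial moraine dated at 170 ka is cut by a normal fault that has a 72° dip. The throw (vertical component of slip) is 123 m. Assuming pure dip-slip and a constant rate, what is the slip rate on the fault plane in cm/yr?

0.0761 cm/yr

dip-slip = throw / sin(dip) = 123 m / sin(72°) = 129.3 m
rate = 129.3 m / 170 ka = 0.000761 m/yr = 0.0761 cm/yr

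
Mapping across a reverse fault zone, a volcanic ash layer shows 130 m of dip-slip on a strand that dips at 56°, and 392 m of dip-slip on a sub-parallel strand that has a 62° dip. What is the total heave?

heave_A = 130 × cos(56°) = 72.70 m
heave_B = 392 × cos(62°) = 184 m
total = 72.70 + 184 = 257 m

257 m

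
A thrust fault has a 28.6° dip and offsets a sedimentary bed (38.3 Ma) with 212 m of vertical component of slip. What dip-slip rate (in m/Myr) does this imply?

dip-slip = throw / sin(dip) = 212 m / sin(28.6°) = 442.9 m
rate = 442.9 m / 38.3 Ma = 0.0000116 m/yr = 11.6 m/Myr

11.6 m/Myr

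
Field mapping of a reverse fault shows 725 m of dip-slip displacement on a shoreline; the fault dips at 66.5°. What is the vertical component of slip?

665 m

throw = dip-slip × sin(dip) = 725 m × sin(66.5°) = 665 m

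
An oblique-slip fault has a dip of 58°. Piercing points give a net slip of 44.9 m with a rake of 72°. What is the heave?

22.6 m

dip-slip = net slip × sin(rake) = 44.9 m × sin(72°) = 42.70 m
heave = dip-slip × cos(dip) = 42.70 × cos(58°) = 22.6 m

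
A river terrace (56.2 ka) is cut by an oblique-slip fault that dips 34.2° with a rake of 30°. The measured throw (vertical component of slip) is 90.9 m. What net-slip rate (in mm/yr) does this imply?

5.76 mm/yr

dip-slip = throw / sin(dip) = 90.9 / sin(34.2°) = 161.7 m
net slip = dip-slip / sin(rake) = 161.7 / sin(30°) = 323.4 m
rate = 323.4 m / 56.2 ka = 0.00576 m/yr = 5.76 mm/yr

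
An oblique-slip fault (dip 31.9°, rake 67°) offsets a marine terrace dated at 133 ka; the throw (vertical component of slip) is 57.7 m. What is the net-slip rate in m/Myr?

dip-slip = throw / sin(dip) = 57.7 / sin(31.9°) = 109.2 m
net slip = dip-slip / sin(rake) = 109.2 / sin(67°) = 118.6 m
rate = 118.6 m / 133 ka = 0.000892 m/yr = 892 m/Myr

892 m/Myr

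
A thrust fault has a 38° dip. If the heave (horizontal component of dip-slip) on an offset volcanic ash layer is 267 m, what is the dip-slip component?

dip-slip = heave / cos(dip) = 267 / cos(38°) = 339 m

339 m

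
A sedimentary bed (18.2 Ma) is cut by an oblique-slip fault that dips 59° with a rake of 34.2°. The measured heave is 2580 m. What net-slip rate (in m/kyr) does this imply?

0.490 m/kyr

dip-slip = heave / cos(dip) = 2580 / cos(59°) = 5009 m
net slip = dip-slip / sin(rake) = 5009 / sin(34.2°) = 8912 m
rate = 8912 m / 18.2 Ma = 0.000490 m/yr = 0.490 m/kyr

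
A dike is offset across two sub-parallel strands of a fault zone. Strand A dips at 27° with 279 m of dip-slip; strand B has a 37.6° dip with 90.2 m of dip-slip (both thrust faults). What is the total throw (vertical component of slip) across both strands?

182 m

throw_A = 279 × sin(27°) = 126.7 m
throw_B = 90.2 × sin(37.6°) = 55.04 m
total = 126.7 + 55.04 = 182 m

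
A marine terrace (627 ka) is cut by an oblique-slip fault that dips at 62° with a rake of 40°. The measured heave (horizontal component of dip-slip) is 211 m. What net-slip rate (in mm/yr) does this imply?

1.12 mm/yr

dip-slip = heave / cos(dip) = 211 / cos(62°) = 449.4 m
net slip = dip-slip / sin(rake) = 449.4 / sin(40°) = 699.2 m
rate = 699.2 m / 627 ka = 0.00112 m/yr = 1.12 mm/yr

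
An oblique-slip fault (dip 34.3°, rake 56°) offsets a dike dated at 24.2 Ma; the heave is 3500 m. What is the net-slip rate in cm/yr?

dip-slip = heave / cos(dip) = 3500 / cos(34.3°) = 4237 m
net slip = dip-slip / sin(rake) = 4237 / sin(56°) = 5110 m
rate = 5110 m / 24.2 Ma = 0.000211 m/yr = 0.0211 cm/yr

0.0211 cm/yr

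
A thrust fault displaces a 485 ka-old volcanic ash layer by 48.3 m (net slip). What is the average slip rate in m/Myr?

rate = 48.3 m / 485 ka = 0.0000996 m/yr = 99.6 m/Myr

99.6 m/Myr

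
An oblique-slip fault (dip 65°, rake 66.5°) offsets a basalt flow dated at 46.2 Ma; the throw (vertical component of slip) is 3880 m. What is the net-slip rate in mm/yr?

dip-slip = throw / sin(dip) = 3880 / sin(65°) = 4281 m
net slip = dip-slip / sin(rake) = 4281 / sin(66.5°) = 4668 m
rate = 4668 m / 46.2 Ma = 0.000101 m/yr = 0.101 mm/yr

0.101 mm/yr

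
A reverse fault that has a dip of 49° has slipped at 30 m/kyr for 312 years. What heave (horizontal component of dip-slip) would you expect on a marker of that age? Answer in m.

6.14 m

dip-slip = rate × time = 30 m/kyr × 312 years = 9.360 m
heave = dip-slip × cos(dip) = 9.360 × cos(49°) = 6.14 m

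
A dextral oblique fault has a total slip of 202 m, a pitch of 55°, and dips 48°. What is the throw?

123 m

dip-slip = net slip × sin(rake) = 202 m × sin(55°) = 165.5 m
throw = dip-slip × sin(dip) = 165.5 × sin(48°) = 123 m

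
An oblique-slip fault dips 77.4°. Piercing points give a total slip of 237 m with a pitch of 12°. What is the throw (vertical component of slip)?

dip-slip = net slip × sin(rake) = 237 m × sin(12°) = 49.28 m
throw = dip-slip × sin(dip) = 49.28 × sin(77.4°) = 48.1 m

48.1 m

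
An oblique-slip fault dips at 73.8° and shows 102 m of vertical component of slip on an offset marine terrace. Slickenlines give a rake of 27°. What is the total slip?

234 m

dip-slip = throw / sin(dip) = 102 / sin(73.8°) = 106.2 m
net slip = dip-slip / sin(rake) = 106.2 / sin(27°) = 234 m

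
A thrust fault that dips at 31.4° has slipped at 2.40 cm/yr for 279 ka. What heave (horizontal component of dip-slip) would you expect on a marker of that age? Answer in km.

dip-slip = rate × time = 2.40 cm/yr × 279 ka = 6696 m
heave = dip-slip × cos(dip) = 6696 × cos(31.4°) = 5720 m = 5.72 km

5.72 km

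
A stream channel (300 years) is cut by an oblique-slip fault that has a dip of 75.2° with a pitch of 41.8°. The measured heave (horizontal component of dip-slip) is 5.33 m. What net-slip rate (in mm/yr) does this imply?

dip-slip = heave / cos(dip) = 5.33 / cos(75.2°) = 20.87 m
net slip = dip-slip / sin(rake) = 20.87 / sin(41.8°) = 31.30 m
rate = 31.30 m / 300 years = 0.104 m/yr = 104 mm/yr

104 mm/yr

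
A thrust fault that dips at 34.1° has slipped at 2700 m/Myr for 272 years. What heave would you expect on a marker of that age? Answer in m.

dip-slip = rate × time = 2700 m/Myr × 272 years = 0.7344 m
heave = dip-slip × cos(dip) = 0.7344 × cos(34.1°) = 0.608 m

0.608 m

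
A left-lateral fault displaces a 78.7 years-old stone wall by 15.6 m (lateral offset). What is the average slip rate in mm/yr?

rate = 15.6 m / 78.7 years = 0.198 m/yr = 198 mm/yr

198 mm/yr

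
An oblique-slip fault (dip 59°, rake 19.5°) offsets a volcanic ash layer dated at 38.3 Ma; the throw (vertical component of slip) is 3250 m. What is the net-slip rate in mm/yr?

dip-slip = throw / sin(dip) = 3250 / sin(59°) = 3792 m
net slip = dip-slip / sin(rake) = 3792 / sin(19.5°) = 11360 m
rate = 11360 m / 38.3 Ma = 0.000297 m/yr = 0.297 mm/yr

0.297 mm/yr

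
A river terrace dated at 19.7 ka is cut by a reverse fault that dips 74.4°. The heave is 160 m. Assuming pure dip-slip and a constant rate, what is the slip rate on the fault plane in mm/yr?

30.2 mm/yr

dip-slip = heave / cos(dip) = 160 m / cos(74.4°) = 595 m
rate = 595 m / 19.7 ka = 0.0302 m/yr = 30.2 mm/yr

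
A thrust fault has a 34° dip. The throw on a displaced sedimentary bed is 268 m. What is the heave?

heave = throw / tan(dip) = 268 / tan(34°) = 397 m

397 m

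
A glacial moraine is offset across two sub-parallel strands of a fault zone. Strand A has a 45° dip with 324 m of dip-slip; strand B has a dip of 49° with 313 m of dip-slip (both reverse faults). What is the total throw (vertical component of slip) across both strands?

throw_A = 324 × sin(45°) = 229.1 m
throw_B = 313 × sin(49°) = 236.2 m
total = 229.1 + 236.2 = 465 m

465 m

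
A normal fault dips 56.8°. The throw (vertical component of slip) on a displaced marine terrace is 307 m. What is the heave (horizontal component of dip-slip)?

heave = throw / tan(dip) = 307 / tan(56.8°) = 201 m

201 m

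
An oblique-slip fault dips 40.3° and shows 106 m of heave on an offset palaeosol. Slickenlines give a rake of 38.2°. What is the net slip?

dip-slip = heave / cos(dip) = 106 / cos(40.3°) = 139 m
net slip = dip-slip / sin(rake) = 139 / sin(38.2°) = 225 m

225 m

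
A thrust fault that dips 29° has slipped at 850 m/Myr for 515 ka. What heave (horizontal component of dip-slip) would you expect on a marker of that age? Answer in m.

383 m

dip-slip = rate × time = 850 m/Myr × 515 ka = 437.8 m
heave = dip-slip × cos(dip) = 437.8 × cos(29°) = 383 m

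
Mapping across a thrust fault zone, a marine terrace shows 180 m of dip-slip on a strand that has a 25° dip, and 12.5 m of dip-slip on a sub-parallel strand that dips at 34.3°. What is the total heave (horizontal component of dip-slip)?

heave_A = 180 × cos(25°) = 163.1 m
heave_B = 12.5 × cos(34.3°) = 10.33 m
total = 163.1 + 10.33 = 173 m

173 m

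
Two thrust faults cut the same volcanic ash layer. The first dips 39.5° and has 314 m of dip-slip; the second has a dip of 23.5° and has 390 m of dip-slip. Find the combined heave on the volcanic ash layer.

600 m

heave_A = 314 × cos(39.5°) = 242.3 m
heave_B = 390 × cos(23.5°) = 357.7 m
total = 242.3 + 357.7 = 600 m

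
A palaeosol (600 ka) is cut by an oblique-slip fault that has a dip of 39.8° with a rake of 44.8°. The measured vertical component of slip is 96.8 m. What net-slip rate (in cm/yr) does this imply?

dip-slip = throw / sin(dip) = 96.8 / sin(39.8°) = 151.2 m
net slip = dip-slip / sin(rake) = 151.2 / sin(44.8°) = 214.6 m
rate = 214.6 m / 600 ka = 0.000358 m/yr = 0.0358 cm/yr

0.0358 cm/yr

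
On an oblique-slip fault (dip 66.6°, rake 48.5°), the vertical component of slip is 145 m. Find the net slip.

dip-slip = throw / sin(dip) = 145 / sin(66.6°) = 158 m
net slip = dip-slip / sin(rake) = 158 / sin(48.5°) = 211 m

211 m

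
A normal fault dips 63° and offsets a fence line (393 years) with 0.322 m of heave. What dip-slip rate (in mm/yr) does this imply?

dip-slip = heave / cos(dip) = 0.322 m / cos(63°) = 0.7093 m
rate = 0.7093 m / 393 years = 0.00180 m/yr = 1.80 mm/yr

1.80 mm/yr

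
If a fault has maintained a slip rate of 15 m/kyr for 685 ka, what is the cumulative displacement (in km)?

slip = rate × time = 15 m/kyr × 685 ka = 10300 m = 10.3 km

10.3 km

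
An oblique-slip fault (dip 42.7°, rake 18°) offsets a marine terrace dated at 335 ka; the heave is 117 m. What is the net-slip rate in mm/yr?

1.54 mm/yr

dip-slip = heave / cos(dip) = 117 / cos(42.7°) = 159.2 m
net slip = dip-slip / sin(rake) = 159.2 / sin(18°) = 515.2 m
rate = 515.2 m / 335 ka = 0.00154 m/yr = 1.54 mm/yr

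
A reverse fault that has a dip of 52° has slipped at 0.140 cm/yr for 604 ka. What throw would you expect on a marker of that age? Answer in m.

dip-slip = rate × time = 0.140 cm/yr × 604 ka = 845.6 m
throw = dip-slip × sin(dip) = 845.6 × sin(52°) = 666 m

666 m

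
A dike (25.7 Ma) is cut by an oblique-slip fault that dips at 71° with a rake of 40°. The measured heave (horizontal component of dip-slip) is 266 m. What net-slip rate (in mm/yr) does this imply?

0.0495 mm/yr

dip-slip = heave / cos(dip) = 266 / cos(71°) = 817 m
net slip = dip-slip / sin(rake) = 817 / sin(40°) = 1271 m
rate = 1271 m / 25.7 Ma = 0.0000495 m/yr = 0.0495 mm/yr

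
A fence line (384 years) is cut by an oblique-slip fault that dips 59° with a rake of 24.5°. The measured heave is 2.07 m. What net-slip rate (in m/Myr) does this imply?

25200 m/Myr

dip-slip = heave / cos(dip) = 2.07 / cos(59°) = 4.019 m
net slip = dip-slip / sin(rake) = 4.019 / sin(24.5°) = 9.692 m
rate = 9.692 m / 384 years = 0.0252 m/yr = 25200 m/Myr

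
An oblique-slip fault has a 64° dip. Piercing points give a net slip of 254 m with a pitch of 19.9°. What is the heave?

37.9 m

dip-slip = net slip × sin(rake) = 254 m × sin(19.9°) = 86.46 m
heave = dip-slip × cos(dip) = 86.46 × cos(64°) = 37.9 m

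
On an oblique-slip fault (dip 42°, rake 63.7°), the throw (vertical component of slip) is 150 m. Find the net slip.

dip-slip = throw / sin(dip) = 150 / sin(42°) = 224.2 m
net slip = dip-slip / sin(rake) = 224.2 / sin(63.7°) = 250 m

250 m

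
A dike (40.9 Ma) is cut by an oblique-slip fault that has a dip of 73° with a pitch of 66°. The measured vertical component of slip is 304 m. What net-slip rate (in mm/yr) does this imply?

dip-slip = throw / sin(dip) = 304 / sin(73°) = 317.9 m
net slip = dip-slip / sin(rake) = 317.9 / sin(66°) = 348 m
rate = 348 m / 40.9 Ma = 0.00000851 m/yr = 0.00851 mm/yr

0.00851 mm/yr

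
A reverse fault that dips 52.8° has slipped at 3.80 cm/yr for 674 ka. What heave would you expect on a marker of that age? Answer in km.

dip-slip = rate × time = 3.80 cm/yr × 674 ka = 25610 m
heave = dip-slip × cos(dip) = 25610 × cos(52.8°) = 15500 m = 15.5 km

15.5 km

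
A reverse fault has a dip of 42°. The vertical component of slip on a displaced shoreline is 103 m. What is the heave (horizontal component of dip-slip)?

heave = throw / tan(dip) = 103 / tan(42°) = 114 m

114 m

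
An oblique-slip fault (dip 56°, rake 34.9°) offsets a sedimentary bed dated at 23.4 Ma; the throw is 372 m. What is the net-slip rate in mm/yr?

0.0335 mm/yr

dip-slip = throw / sin(dip) = 372 / sin(56°) = 448.7 m
net slip = dip-slip / sin(rake) = 448.7 / sin(34.9°) = 784.3 m
rate = 784.3 m / 23.4 Ma = 0.0000335 m/yr = 0.0335 mm/yr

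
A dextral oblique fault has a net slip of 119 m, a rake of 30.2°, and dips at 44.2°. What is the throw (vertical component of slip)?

41.7 m

dip-slip = net slip × sin(rake) = 119 m × sin(30.2°) = 59.86 m
throw = dip-slip × sin(dip) = 59.86 × sin(44.2°) = 41.7 m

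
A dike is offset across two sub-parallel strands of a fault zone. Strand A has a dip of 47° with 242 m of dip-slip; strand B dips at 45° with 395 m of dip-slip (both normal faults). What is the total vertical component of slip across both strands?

456 m

throw_A = 242 × sin(47°) = 177 m
throw_B = 395 × sin(45°) = 279.3 m
total = 177 + 279.3 = 456 m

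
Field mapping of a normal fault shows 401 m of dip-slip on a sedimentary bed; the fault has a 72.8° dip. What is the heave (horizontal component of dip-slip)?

heave = dip-slip × cos(dip) = 401 m × cos(72.8°) = 119 m

119 m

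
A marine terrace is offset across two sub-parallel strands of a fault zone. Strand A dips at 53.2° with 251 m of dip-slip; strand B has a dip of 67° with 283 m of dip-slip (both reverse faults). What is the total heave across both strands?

261 m

heave_A = 251 × cos(53.2°) = 150.4 m
heave_B = 283 × cos(67°) = 110.6 m
total = 150.4 + 110.6 = 261 m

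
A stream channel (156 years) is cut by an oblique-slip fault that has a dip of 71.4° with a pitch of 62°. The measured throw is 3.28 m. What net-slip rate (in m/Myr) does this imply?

dip-slip = throw / sin(dip) = 3.28 / sin(71.4°) = 3.461 m
net slip = dip-slip / sin(rake) = 3.461 / sin(62°) = 3.920 m
rate = 3.920 m / 156 years = 0.0251 m/yr = 25100 m/Myr

25100 m/Myr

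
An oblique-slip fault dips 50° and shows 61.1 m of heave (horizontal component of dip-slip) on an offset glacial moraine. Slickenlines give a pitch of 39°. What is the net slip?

151 m

dip-slip = heave / cos(dip) = 61.1 / cos(50°) = 95.05 m
net slip = dip-slip / sin(rake) = 95.05 / sin(39°) = 151 m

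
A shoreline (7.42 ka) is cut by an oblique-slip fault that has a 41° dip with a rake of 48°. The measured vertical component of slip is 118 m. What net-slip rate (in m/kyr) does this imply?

dip-slip = throw / sin(dip) = 118 / sin(41°) = 179.9 m
net slip = dip-slip / sin(rake) = 179.9 / sin(48°) = 242 m
rate = 242 m / 7.42 ka = 0.0326 m/yr = 32.6 m/kyr

32.6 m/kyr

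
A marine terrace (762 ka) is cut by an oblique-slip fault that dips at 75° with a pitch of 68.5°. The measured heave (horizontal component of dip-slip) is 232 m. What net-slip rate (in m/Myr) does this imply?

1260 m/Myr

dip-slip = heave / cos(dip) = 232 / cos(75°) = 896.4 m
net slip = dip-slip / sin(rake) = 896.4 / sin(68.5°) = 963.4 m
rate = 963.4 m / 762 ka = 0.00126 m/yr = 1260 m/Myr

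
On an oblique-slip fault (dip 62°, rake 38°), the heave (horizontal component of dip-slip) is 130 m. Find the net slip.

dip-slip = heave / cos(dip) = 130 / cos(62°) = 276.9 m
net slip = dip-slip / sin(rake) = 276.9 / sin(38°) = 450 m

450 m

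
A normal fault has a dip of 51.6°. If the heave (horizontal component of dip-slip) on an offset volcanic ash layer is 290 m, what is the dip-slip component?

dip-slip = heave / cos(dip) = 290 / cos(51.6°) = 467 m

467 m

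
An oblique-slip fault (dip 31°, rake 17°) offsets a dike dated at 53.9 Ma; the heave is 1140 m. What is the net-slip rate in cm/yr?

0.00844 cm/yr

dip-slip = heave / cos(dip) = 1140 / cos(31°) = 1330 m
net slip = dip-slip / sin(rake) = 1330 / sin(17°) = 4549 m
rate = 4549 m / 53.9 Ma = 0.0000844 m/yr = 0.00844 cm/yr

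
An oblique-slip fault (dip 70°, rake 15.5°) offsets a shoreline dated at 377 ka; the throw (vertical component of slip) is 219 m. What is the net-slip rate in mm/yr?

dip-slip = throw / sin(dip) = 219 / sin(70°) = 233.1 m
net slip = dip-slip / sin(rake) = 233.1 / sin(15.5°) = 872.1 m
rate = 872.1 m / 377 ka = 0.00231 m/yr = 2.31 mm/yr

2.31 mm/yr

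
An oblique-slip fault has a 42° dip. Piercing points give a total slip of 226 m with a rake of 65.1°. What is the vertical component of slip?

dip-slip = net slip × sin(rake) = 226 m × sin(65.1°) = 205 m
throw = dip-slip × sin(dip) = 205 × sin(42°) = 137 m

137 m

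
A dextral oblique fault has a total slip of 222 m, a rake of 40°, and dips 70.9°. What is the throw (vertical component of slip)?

135 m

dip-slip = net slip × sin(rake) = 222 m × sin(40°) = 142.7 m
throw = dip-slip × sin(dip) = 142.7 × sin(70.9°) = 135 m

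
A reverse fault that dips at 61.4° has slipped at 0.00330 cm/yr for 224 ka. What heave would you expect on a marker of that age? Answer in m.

dip-slip = rate × time = 0.00330 cm/yr × 224 ka = 7.392 m
heave = dip-slip × cos(dip) = 7.392 × cos(61.4°) = 3.54 m

3.54 m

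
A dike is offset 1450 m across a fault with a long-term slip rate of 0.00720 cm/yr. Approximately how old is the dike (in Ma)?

20.1 Ma

age = offset / rate = 1450 m / (0.00720 cm/yr) = 2.01e+07 yr = 20.1 Ma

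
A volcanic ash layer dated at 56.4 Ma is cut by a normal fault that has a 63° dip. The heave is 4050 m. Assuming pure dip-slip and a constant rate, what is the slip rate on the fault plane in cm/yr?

dip-slip = heave / cos(dip) = 4050 m / cos(63°) = 8921 m
rate = 8921 m / 56.4 Ma = 0.000158 m/yr = 0.0158 cm/yr

0.0158 cm/yr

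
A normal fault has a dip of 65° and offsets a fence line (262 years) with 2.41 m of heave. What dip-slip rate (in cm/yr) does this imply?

2.18 cm/yr

dip-slip = heave / cos(dip) = 2.41 m / cos(65°) = 5.703 m
rate = 5.703 m / 262 years = 0.0218 m/yr = 2.18 cm/yr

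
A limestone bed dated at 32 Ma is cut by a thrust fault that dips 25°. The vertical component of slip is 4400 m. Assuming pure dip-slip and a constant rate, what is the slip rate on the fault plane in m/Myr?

325 m/Myr

dip-slip = throw / sin(dip) = 4400 m / sin(25°) = 10410 m
rate = 10410 m / 32 Ma = 0.000325 m/yr = 325 m/Myr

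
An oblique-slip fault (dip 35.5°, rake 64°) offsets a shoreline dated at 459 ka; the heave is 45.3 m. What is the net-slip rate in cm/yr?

dip-slip = heave / cos(dip) = 45.3 / cos(35.5°) = 55.64 m
net slip = dip-slip / sin(rake) = 55.64 / sin(64°) = 61.91 m
rate = 61.91 m / 459 ka = 0.000135 m/yr = 0.0135 cm/yr

0.0135 cm/yr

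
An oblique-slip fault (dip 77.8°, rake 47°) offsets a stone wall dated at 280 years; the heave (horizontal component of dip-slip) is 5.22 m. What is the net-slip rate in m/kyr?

121 m/kyr

dip-slip = heave / cos(dip) = 5.22 / cos(77.8°) = 24.70 m
net slip = dip-slip / sin(rake) = 24.70 / sin(47°) = 33.77 m
rate = 33.77 m / 280 years = 0.121 m/yr = 121 m/kyr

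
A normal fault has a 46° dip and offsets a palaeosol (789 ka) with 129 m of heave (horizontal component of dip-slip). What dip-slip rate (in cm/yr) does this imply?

0.0235 cm/yr

dip-slip = heave / cos(dip) = 129 m / cos(46°) = 185.7 m
rate = 185.7 m / 789 ka = 0.000235 m/yr = 0.0235 cm/yr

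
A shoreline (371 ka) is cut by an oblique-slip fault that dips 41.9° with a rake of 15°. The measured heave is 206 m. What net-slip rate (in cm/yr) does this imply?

0.288 cm/yr

dip-slip = heave / cos(dip) = 206 / cos(41.9°) = 276.8 m
net slip = dip-slip / sin(rake) = 276.8 / sin(15°) = 1069 m
rate = 1069 m / 371 ka = 0.00288 m/yr = 0.288 cm/yr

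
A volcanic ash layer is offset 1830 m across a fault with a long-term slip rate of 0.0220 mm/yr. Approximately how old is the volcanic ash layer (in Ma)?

83.2 Ma

age = offset / rate = 1830 m / (0.0220 mm/yr) = 8.32e+07 yr = 83.2 Ma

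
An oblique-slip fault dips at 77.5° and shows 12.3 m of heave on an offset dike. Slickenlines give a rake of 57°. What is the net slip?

67.8 m

dip-slip = heave / cos(dip) = 12.3 / cos(77.5°) = 56.83 m
net slip = dip-slip / sin(rake) = 56.83 / sin(57°) = 67.8 m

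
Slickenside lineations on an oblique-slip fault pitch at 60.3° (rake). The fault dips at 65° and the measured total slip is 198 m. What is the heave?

dip-slip = net slip × sin(rake) = 198 m × sin(60.3°) = 172 m
heave = dip-slip × cos(dip) = 172 × cos(65°) = 72.7 m

72.7 m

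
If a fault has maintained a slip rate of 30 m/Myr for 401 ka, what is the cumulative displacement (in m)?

12 m

slip = rate × time = 30 m/Myr × 401 ka = 12 m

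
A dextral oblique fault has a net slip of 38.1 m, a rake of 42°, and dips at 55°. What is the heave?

dip-slip = net slip × sin(rake) = 38.1 m × sin(42°) = 25.49 m
heave = dip-slip × cos(dip) = 25.49 × cos(55°) = 14.6 m

14.6 m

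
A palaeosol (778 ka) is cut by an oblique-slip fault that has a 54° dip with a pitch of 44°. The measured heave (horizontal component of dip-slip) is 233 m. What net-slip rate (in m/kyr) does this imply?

dip-slip = heave / cos(dip) = 233 / cos(54°) = 396.4 m
net slip = dip-slip / sin(rake) = 396.4 / sin(44°) = 570.6 m
rate = 570.6 m / 778 ka = 0.000733 m/yr = 0.733 m/kyr

0.733 m/kyr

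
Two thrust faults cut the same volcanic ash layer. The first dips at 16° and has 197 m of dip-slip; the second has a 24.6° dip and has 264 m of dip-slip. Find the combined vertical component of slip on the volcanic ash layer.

throw_A = 197 × sin(16°) = 54.30 m
throw_B = 264 × sin(24.6°) = 109.9 m
total = 54.30 + 109.9 = 164 m

164 m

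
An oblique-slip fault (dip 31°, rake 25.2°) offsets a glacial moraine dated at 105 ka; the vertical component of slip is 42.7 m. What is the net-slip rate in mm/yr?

1.85 mm/yr

dip-slip = throw / sin(dip) = 42.7 / sin(31°) = 82.91 m
net slip = dip-slip / sin(rake) = 82.91 / sin(25.2°) = 194.7 m
rate = 194.7 m / 105 ka = 0.00185 m/yr = 1.85 mm/yr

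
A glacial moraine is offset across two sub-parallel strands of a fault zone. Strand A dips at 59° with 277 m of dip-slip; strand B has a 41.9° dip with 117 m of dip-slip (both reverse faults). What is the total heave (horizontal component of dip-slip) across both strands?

230 m

heave_A = 277 × cos(59°) = 142.7 m
heave_B = 117 × cos(41.9°) = 87.08 m
total = 142.7 + 87.08 = 230 m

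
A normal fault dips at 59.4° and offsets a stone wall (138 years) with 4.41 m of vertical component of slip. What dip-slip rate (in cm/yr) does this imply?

dip-slip = throw / sin(dip) = 4.41 m / sin(59.4°) = 5.123 m
rate = 5.123 m / 138 years = 0.0371 m/yr = 3.71 cm/yr

3.71 cm/yr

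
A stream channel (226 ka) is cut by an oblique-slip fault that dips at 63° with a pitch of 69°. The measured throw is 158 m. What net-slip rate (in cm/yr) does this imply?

0.0840 cm/yr

dip-slip = throw / sin(dip) = 158 / sin(63°) = 177.3 m
net slip = dip-slip / sin(rake) = 177.3 / sin(69°) = 189.9 m
rate = 189.9 m / 226 ka = 0.000840 m/yr = 0.0840 cm/yr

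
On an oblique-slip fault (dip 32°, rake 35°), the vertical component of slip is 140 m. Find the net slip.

461 m

dip-slip = throw / sin(dip) = 140 / sin(32°) = 264.2 m
net slip = dip-slip / sin(rake) = 264.2 / sin(35°) = 461 m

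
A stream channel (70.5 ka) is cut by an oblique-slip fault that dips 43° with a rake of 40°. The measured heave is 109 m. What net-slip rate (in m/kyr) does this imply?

dip-slip = heave / cos(dip) = 109 / cos(43°) = 149 m
net slip = dip-slip / sin(rake) = 149 / sin(40°) = 231.9 m
rate = 231.9 m / 70.5 ka = 0.00329 m/yr = 3.29 m/kyr

3.29 m/kyr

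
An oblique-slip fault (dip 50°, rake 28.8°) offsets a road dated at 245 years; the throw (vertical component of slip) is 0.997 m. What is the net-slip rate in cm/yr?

dip-slip = throw / sin(dip) = 0.997 / sin(50°) = 1.301 m
net slip = dip-slip / sin(rake) = 1.301 / sin(28.8°) = 2.702 m
rate = 2.702 m / 245 years = 0.0110 m/yr = 1.10 cm/yr

1.10 cm/yr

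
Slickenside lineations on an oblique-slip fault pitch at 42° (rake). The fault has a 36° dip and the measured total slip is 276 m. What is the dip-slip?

185 m

dip-slip = net slip × sin(rake) = 276 m × sin(42°) = 185 m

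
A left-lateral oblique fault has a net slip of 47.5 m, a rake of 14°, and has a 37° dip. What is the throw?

6.92 m

dip-slip = net slip × sin(rake) = 47.5 m × sin(14°) = 11.49 m
throw = dip-slip × sin(dip) = 11.49 × sin(37°) = 6.92 m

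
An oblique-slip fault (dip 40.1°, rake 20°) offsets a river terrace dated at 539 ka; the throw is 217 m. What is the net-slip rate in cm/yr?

0.183 cm/yr

dip-slip = throw / sin(dip) = 217 / sin(40.1°) = 336.9 m
net slip = dip-slip / sin(rake) = 336.9 / sin(20°) = 985 m
rate = 985 m / 539 ka = 0.00183 m/yr = 0.183 cm/yr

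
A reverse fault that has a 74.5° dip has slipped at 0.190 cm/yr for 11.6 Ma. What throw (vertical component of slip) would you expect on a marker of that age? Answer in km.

dip-slip = rate × time = 0.190 cm/yr × 11.6 Ma = 22040 m
throw = dip-slip × sin(dip) = 22040 × sin(74.5°) = 21200 m = 21.2 km

21.2 km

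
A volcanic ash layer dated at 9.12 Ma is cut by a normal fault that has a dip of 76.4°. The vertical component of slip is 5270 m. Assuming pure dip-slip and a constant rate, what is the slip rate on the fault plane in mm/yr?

dip-slip = throw / sin(dip) = 5270 m / sin(76.4°) = 5422 m
rate = 5422 m / 9.12 Ma = 0.000595 m/yr = 0.595 mm/yr

0.595 mm/yr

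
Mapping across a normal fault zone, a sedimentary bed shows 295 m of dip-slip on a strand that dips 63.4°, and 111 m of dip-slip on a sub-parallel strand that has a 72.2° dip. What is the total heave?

166 m

heave_A = 295 × cos(63.4°) = 132.1 m
heave_B = 111 × cos(72.2°) = 33.93 m
total = 132.1 + 33.93 = 166 m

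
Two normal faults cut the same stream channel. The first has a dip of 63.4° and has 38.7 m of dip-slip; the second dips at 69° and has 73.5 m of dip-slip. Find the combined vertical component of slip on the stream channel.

103 m

throw_A = 38.7 × sin(63.4°) = 34.60 m
throw_B = 73.5 × sin(69°) = 68.62 m
total = 34.60 + 68.62 = 103 m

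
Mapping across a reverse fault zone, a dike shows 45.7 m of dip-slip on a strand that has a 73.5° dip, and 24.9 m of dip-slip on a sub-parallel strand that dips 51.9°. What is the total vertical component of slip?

63.4 m

throw_A = 45.7 × sin(73.5°) = 43.82 m
throw_B = 24.9 × sin(51.9°) = 19.59 m
total = 43.82 + 19.59 = 63.4 m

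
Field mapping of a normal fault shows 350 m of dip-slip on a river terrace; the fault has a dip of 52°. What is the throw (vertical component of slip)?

throw = dip-slip × sin(dip) = 350 m × sin(52°) = 276 m

276 m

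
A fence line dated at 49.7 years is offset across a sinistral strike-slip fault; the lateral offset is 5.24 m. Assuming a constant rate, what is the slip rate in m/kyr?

105 m/kyr

rate = 5.24 m / 49.7 years = 0.105 m/yr = 105 m/kyr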